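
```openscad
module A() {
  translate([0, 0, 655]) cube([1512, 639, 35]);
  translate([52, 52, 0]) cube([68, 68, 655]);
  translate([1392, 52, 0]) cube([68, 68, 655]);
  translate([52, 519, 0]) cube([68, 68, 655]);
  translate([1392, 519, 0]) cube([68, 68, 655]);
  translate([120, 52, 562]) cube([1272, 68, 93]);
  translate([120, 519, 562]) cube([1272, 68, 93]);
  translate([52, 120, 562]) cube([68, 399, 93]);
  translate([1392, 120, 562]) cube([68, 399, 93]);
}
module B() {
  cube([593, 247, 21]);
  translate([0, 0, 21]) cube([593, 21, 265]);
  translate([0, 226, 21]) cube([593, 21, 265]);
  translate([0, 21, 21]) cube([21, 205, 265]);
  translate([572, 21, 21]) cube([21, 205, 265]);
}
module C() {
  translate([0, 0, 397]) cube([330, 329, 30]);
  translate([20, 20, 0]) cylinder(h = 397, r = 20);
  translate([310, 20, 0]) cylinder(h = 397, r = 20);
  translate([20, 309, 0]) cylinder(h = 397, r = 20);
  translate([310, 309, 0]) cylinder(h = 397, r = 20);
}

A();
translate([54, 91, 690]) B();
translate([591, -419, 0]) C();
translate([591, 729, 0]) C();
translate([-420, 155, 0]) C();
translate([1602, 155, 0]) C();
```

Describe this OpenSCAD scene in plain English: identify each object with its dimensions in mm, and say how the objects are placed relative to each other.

A is a table: top 1512 mm (x) × 639 mm (y), 35 mm thick, upper face at z = 690 mm, on four 68×68 mm square legs, each inset 52 mm from the nearest pair of top edges, running from z = 0 to the bottom of the top. Four apron rails, 68 mm thick and 93 mm tall, run between adjacent legs with their top edges flush with the underside of the top and their outer faces flush with the legs' outer faces.

B is an open storage box with external size 593×247×286 mm and wall thickness 21 mm (the base is also 21 mm thick). The base covers the whole footprint; the four walls stand on the base, with the y-facing walls full-width and the x-facing walls fitting between their inner faces.

C is a simple wooden stool: a rectangular seat 330 mm (x) by 329 mm (y), 30 mm thick, top face at z = 427 mm, on four round legs, each 40 mm in diameter. The legs rest on z = 0, each leg's axis is inset half a diameter from the nearest pair of seat edges (so the leg's bounding box is flush with the corner).

The open box is on top of the table. Four stools sit around the table at the −y, +y, −x, +x sides.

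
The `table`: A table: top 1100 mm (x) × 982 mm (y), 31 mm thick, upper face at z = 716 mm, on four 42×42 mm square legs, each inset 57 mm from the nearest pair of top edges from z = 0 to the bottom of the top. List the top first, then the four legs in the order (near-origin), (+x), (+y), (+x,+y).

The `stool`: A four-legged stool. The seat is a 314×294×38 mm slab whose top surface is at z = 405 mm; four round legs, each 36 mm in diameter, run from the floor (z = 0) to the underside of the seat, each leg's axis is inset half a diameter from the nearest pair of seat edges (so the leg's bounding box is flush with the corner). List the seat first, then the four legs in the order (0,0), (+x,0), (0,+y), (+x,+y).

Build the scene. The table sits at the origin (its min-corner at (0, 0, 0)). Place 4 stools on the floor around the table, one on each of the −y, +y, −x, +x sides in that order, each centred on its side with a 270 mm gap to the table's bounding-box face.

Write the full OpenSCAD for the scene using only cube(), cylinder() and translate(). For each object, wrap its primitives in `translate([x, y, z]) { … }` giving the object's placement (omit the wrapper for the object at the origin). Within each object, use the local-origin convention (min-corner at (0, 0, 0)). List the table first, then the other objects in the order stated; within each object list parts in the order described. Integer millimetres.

translate([0, 0, 685]) cube([1100, 982, 31]);
translate([57, 57, 0]) cube([42, 42, 685]);
translate([1001, 57, 0]) cube([42, 42, 685]);
translate([57, 883, 0]) cube([42, 42, 685]);
translate([1001, 883, 0]) cube([42, 42, 685]);
translate([393, -564, 0]) {
  translate([0, 0, 367]) cube([314, 294, 38]);
  translate([18, 18, 0]) cylinder(h = 367, r = 18);
  translate([296, 18, 0]) cylinder(h = 367, r = 18);
  translate([18, 276, 0]) cylinder(h = 367, r = 18);
  translate([296, 276, 0]) cylinder(h = 367, r = 18);
}
translate([393, 1252, 0]) {
  translate([0, 0, 367]) cube([314, 294, 38]);
  translate([18, 18, 0]) cylinder(h = 367, r = 18);
  translate([296, 18, 0]) cylinder(h = 367, r = 18);
  translate([18, 276, 0]) cylinder(h = 367, r = 18);
  translate([296, 276, 0]) cylinder(h = 367, r = 18);
}
translate([-584, 344, 0]) {
  translate([0, 0, 367]) cube([314, 294, 38]);
  translate([18, 18, 0]) cylinder(h = 367, r = 18);
  translate([296, 18, 0]) cylinder(h = 367, r = 18);
  translate([18, 276, 0]) cylinder(h = 367, r = 18);
  translate([296, 276, 0]) cylinder(h = 367, r = 18);
}
translate([1370, 344, 0]) {
  translate([0, 0, 367]) cube([314, 294, 38]);
  translate([18, 18, 0]) cylinder(h = 367, r = 18);
  translate([296, 18, 0]) cylinder(h = 367, r = 18);
  translate([18, 276, 0]) cylinder(h = 367, r = 18);
  translate([296, 276, 0]) cylinder(h = 367, r = 18);
}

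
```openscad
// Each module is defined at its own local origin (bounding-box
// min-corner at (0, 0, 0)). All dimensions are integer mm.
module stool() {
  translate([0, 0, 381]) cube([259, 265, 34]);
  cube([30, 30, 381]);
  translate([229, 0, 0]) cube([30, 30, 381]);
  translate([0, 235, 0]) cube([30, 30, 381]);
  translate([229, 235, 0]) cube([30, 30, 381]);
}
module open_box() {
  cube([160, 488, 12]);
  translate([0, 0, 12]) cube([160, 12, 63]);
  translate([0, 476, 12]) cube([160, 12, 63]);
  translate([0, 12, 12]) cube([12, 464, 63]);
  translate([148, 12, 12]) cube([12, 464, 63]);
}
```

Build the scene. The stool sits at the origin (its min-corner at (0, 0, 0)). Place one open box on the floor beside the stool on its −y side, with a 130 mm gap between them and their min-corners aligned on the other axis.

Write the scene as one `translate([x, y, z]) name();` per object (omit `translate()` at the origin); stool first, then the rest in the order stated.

stool();
translate([0, -618, 0]) open_box();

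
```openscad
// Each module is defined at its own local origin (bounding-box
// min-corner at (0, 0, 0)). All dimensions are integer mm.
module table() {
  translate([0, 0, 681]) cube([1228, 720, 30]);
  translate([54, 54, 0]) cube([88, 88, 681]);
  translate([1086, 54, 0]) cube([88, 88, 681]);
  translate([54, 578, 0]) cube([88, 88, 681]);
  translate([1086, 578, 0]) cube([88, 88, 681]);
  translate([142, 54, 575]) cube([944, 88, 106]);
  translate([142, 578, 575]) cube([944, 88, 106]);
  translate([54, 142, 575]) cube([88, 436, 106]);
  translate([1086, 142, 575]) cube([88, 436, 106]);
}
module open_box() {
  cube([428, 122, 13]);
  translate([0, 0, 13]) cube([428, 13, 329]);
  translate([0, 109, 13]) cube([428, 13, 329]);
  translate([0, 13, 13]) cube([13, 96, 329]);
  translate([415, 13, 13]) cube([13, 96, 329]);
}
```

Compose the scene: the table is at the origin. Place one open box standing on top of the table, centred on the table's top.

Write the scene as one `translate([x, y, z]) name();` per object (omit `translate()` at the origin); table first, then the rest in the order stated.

table();
translate([400, 299, 711]) open_box();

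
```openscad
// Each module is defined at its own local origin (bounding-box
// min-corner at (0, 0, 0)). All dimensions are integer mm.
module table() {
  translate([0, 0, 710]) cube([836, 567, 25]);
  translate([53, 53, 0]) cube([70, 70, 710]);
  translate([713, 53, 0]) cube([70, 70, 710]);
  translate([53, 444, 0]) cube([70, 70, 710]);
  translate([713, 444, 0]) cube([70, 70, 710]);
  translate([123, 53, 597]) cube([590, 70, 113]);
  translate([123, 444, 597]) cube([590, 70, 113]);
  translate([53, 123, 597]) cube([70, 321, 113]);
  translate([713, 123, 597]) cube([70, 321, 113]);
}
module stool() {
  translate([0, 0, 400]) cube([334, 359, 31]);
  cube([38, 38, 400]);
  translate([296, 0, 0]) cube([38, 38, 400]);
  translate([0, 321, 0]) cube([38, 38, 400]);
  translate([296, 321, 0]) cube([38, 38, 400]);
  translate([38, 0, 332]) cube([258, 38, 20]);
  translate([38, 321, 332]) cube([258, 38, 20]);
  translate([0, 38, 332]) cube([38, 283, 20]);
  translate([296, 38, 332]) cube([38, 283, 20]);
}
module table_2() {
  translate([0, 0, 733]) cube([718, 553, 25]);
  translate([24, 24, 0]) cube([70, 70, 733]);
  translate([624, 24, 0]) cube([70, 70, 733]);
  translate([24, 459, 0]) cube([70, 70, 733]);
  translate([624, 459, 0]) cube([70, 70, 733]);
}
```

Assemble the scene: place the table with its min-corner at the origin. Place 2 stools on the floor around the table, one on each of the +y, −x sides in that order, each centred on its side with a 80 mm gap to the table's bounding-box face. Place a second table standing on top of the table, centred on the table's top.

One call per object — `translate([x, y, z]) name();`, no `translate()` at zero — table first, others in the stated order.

table();
translate([251, 647, 0]) stool();
translate([-414, 104, 0]) stool();
translate([59, 7, 735]) table_2();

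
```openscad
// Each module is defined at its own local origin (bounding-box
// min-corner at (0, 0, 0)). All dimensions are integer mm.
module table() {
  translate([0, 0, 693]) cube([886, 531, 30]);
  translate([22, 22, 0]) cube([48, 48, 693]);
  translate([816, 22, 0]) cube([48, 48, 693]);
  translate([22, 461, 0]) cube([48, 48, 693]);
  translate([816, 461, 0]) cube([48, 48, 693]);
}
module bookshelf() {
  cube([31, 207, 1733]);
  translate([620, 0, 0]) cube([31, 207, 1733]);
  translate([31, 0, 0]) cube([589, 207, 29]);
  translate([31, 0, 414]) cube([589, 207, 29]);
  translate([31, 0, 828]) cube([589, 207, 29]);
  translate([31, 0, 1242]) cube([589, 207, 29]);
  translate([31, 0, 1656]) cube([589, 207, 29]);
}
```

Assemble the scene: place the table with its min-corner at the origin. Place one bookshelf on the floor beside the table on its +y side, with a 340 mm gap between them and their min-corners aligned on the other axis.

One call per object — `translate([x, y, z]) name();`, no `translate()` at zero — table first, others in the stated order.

table();
translate([0, 871, 0]) bookshelf();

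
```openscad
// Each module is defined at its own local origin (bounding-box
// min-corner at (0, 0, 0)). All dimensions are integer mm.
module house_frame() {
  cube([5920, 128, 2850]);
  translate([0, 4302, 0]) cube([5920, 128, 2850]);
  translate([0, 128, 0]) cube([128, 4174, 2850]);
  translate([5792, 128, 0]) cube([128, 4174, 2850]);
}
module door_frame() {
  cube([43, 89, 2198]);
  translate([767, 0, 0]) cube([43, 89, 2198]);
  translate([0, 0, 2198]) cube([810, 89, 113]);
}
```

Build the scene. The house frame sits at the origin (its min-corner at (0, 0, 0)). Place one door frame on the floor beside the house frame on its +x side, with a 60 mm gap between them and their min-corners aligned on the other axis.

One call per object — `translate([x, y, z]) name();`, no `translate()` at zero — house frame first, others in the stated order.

house_frame();
translate([5980, 0, 0]) door_frame();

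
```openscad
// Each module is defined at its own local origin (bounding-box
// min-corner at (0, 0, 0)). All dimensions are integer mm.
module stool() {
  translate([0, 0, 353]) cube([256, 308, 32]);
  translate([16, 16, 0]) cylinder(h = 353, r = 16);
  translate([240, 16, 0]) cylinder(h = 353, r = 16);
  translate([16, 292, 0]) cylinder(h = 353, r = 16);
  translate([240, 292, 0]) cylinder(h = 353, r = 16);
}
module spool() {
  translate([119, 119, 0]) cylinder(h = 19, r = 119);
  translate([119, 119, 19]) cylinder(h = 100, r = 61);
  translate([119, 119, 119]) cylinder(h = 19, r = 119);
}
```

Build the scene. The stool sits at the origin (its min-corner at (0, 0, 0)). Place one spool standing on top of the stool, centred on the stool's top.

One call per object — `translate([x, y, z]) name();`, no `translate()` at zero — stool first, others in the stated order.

stool();
translate([9, 35, 385]) spool();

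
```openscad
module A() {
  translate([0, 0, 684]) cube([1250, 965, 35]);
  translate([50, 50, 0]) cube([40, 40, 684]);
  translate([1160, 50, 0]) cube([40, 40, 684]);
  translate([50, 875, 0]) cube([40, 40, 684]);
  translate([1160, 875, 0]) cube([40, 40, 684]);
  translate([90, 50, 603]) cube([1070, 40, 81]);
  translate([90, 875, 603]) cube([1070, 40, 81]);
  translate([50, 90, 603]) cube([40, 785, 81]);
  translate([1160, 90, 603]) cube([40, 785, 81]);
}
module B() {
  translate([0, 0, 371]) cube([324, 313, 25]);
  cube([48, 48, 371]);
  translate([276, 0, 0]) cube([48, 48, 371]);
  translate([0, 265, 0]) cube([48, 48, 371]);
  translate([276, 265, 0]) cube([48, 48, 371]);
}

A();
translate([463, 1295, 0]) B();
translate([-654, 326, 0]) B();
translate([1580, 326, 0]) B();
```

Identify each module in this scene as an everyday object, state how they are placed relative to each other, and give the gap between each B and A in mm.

Each stool's nearest face is 330 mm from the table's bounding box.

A is a table. B is a stool. Three stools sit around the table at the +y, −x, +x sides. The gap between each stool and the table is 330 mm.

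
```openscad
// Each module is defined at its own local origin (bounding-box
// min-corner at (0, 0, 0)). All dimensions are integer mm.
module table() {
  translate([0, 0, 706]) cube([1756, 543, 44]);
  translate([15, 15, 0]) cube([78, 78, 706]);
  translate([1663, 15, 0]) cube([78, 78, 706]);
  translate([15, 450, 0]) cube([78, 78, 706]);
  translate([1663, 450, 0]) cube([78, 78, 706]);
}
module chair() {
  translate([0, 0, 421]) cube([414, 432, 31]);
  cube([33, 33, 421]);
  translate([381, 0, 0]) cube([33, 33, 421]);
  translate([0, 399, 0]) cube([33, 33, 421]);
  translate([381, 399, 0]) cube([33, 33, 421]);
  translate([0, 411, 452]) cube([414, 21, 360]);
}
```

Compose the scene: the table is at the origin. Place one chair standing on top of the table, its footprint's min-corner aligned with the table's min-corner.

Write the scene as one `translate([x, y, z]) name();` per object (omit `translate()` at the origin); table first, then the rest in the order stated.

table();
translate([0, 0, 750]) chair();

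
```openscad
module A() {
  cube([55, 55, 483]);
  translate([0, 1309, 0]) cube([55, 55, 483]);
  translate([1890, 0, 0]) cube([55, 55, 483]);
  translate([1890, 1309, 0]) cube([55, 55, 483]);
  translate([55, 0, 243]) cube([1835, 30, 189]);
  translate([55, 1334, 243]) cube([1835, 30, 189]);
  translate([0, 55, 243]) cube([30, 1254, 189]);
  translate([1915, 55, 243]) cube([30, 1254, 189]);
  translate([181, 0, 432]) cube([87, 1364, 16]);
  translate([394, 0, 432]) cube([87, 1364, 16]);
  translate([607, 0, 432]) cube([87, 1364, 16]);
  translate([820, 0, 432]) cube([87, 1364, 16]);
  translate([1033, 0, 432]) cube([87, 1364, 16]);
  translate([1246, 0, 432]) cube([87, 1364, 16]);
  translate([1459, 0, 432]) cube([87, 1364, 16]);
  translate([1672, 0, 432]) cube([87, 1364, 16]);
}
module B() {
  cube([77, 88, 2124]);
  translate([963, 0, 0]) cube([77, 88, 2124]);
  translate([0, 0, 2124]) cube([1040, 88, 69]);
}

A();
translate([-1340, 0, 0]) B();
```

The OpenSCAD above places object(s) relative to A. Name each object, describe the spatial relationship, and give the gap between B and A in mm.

A is a bed frame. B is a door frame. The door frame is on the floor beside the bed frame on its −x side. The gap between the door frame and the bed frame is 300 mm.

The door frame's nearest face is 300 mm from the bed frame's −x face.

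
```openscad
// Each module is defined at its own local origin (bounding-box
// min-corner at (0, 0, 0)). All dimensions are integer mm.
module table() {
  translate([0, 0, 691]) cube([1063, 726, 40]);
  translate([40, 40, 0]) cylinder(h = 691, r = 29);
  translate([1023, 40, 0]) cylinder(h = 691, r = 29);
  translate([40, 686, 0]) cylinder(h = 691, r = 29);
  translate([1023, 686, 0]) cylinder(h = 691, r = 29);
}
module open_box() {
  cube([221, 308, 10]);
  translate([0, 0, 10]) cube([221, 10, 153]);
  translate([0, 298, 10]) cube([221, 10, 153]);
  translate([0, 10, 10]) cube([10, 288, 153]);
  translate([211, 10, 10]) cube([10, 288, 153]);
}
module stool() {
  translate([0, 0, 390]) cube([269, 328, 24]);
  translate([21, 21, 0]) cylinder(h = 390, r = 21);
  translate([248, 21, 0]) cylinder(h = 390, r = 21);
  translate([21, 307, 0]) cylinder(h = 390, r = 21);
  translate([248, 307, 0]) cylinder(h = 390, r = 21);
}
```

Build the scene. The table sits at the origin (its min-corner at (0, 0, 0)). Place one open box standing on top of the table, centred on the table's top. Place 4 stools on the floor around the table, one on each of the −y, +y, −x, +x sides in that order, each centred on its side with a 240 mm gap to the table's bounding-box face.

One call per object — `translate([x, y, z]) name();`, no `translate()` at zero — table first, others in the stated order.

table();
translate([421, 209, 731]) open_box();
translate([397, -568, 0]) stool();
translate([397, 966, 0]) stool();
translate([-509, 199, 0]) stool();
translate([1303, 199, 0]) stool();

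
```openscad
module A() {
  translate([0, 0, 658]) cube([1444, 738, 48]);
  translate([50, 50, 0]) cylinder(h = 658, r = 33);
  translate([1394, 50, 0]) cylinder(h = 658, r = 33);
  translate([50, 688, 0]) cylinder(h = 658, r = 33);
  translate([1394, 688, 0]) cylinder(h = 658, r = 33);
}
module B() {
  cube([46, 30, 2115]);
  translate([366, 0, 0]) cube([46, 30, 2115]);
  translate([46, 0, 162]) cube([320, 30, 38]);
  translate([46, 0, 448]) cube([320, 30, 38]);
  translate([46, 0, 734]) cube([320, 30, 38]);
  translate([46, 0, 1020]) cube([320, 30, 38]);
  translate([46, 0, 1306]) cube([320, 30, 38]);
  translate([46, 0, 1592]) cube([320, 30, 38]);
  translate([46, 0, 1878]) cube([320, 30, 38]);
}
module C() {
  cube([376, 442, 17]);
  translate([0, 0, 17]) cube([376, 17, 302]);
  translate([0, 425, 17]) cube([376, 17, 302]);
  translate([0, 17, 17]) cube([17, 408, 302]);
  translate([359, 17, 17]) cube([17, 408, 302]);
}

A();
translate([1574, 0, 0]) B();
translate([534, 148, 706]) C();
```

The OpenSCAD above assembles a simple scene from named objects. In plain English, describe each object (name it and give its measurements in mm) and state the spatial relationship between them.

A is a rectangular dining table. The top is 1444×738×48 mm with its upper surface at z = 706 mm. It stands on four round legs of 66 mm diameter, each leg's bounding box inset 17 mm from the nearest pair of top edges, running from the floor to the underside of the top.

B is a wooden ladder with two side rails of 46×30 mm section and 2115 mm height, set 412 mm apart overall. Between them run 7 rectangular rungs (30 mm deep, 38 mm thick), front faces flush with the rails' −y face. The bottom of the first rung is 162 mm above the floor and each subsequent rung is 286 mm higher than the one below.

C is an open-topped rectangular box: outside dimensions 376×442×319 mm, with a uniform wall and base thickness of 17 mm. The base is a full 376×442 slab on the floor; four walls sit on top of the base. The front and back walls (the −y and +y sides) span the full width; the two side walls fit between them.

The ladder is on the floor beside the table on its +x side. The open box is on top of the table, centred.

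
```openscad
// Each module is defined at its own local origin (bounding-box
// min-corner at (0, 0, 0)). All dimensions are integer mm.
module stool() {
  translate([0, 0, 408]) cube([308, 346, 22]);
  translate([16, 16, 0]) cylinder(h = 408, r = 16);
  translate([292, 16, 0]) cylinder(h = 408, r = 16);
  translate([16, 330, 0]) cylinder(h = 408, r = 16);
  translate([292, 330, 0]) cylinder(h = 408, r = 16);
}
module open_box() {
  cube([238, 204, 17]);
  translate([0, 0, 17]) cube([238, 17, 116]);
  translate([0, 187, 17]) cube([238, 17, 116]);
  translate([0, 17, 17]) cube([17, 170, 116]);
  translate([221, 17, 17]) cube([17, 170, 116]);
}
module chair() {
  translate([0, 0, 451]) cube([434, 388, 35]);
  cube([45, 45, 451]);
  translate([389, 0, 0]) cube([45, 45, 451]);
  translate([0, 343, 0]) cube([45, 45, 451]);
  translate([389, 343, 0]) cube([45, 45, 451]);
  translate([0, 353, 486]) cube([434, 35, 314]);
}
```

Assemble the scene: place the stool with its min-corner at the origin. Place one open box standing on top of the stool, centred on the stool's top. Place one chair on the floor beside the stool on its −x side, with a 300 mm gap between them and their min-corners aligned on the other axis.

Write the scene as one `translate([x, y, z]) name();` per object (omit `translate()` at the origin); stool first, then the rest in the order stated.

stool();
translate([35, 71, 430]) open_box();
translate([-734, 0, 0]) chair();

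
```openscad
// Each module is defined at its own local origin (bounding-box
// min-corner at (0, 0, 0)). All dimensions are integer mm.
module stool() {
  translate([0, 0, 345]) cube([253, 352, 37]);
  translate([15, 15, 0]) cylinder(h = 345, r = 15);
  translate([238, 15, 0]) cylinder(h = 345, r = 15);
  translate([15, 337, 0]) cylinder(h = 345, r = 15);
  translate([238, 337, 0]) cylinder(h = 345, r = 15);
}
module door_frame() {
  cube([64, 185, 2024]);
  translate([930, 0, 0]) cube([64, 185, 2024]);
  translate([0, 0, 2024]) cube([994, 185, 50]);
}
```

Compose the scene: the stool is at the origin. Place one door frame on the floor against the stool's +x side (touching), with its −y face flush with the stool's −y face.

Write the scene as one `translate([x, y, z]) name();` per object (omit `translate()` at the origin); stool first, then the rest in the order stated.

stool();
translate([253, 0, 0]) door_frame();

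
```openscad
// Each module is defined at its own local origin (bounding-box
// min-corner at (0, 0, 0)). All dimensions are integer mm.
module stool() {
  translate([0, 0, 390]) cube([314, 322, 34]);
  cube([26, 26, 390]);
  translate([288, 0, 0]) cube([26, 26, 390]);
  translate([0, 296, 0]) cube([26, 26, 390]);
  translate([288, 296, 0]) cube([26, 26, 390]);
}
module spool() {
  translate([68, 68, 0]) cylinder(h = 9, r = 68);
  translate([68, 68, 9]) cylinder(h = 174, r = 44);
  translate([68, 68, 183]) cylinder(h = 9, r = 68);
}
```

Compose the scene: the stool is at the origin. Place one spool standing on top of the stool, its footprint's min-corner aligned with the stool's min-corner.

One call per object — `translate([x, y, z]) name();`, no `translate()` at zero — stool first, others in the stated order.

stool();
translate([0, 0, 424]) spool();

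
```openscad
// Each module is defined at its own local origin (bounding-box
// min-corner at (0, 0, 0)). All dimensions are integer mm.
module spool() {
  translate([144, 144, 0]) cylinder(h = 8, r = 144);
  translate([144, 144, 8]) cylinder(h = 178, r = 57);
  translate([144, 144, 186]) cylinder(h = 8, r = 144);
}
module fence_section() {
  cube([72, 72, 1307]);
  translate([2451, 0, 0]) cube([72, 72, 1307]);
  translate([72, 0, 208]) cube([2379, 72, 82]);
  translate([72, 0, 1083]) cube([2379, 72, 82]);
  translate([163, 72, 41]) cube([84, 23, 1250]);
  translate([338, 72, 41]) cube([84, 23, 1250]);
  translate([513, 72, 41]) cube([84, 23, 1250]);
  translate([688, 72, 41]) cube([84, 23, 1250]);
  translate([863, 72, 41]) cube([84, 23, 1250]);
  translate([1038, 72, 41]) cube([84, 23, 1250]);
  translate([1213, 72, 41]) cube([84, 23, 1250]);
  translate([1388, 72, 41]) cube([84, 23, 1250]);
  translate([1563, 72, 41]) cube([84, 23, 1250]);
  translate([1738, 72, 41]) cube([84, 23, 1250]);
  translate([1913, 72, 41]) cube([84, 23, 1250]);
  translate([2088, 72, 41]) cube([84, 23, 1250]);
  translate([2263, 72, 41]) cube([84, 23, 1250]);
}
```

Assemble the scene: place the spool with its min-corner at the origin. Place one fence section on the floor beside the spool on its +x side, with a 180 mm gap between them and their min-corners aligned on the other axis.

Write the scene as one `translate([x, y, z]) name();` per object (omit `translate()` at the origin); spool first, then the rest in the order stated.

spool();
translate([468, 0, 0]) fence_section();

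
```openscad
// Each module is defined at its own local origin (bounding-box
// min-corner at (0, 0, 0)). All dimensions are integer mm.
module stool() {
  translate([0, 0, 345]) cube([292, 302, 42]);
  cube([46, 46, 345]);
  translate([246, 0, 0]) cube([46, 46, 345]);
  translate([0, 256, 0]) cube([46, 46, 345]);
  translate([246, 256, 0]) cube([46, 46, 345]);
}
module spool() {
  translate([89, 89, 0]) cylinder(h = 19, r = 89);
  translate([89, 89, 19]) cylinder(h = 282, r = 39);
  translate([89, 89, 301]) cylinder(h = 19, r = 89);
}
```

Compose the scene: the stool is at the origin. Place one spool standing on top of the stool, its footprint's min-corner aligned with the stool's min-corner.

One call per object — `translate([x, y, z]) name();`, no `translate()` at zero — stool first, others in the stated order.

stool();
translate([0, 0, 387]) spool();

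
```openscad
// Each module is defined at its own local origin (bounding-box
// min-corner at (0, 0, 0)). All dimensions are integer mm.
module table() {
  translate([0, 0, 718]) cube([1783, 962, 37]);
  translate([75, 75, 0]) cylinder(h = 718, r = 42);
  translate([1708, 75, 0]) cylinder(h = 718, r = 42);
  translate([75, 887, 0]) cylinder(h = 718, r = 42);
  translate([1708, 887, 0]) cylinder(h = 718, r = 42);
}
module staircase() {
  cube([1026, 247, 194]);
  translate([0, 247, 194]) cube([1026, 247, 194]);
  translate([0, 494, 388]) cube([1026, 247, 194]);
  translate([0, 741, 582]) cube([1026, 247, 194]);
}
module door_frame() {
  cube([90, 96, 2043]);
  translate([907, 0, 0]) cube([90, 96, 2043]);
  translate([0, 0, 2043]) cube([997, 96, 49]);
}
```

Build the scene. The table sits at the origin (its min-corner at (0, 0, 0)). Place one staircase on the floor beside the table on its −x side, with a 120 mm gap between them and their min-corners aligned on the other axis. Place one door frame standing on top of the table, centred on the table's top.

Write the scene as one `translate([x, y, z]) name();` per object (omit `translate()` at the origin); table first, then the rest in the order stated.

table();
translate([-1146, 0, 0]) staircase();
translate([393, 433, 755]) door_frame();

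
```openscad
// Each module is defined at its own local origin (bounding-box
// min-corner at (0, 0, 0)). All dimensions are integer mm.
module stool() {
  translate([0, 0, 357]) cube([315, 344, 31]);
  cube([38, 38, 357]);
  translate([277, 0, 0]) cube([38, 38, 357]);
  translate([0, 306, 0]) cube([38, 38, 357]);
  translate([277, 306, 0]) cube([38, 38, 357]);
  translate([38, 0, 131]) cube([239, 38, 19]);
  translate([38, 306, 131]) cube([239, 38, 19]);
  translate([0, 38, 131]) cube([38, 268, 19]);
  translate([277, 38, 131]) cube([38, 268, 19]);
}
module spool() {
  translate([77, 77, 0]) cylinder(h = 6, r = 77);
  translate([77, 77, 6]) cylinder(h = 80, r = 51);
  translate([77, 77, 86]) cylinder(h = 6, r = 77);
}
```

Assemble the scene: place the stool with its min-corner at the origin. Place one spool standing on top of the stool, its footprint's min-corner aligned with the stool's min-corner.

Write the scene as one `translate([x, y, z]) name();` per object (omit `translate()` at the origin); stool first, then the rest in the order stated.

stool();
translate([0, 0, 388]) spool();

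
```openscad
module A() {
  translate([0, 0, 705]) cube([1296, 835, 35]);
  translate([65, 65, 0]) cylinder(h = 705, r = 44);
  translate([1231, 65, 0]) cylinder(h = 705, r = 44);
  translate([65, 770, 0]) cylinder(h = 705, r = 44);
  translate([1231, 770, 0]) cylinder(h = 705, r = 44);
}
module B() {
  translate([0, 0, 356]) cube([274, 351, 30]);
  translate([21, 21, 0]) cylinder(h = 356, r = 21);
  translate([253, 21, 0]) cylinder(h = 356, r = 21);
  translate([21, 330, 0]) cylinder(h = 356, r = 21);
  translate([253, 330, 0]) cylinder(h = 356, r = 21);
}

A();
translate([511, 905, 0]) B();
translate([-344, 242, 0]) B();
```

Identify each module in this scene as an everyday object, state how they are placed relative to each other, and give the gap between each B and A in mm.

Each stool's nearest face is 70 mm from the table's bounding box.

A is a table. B is a stool. Two stools sit around the table at the +y, −x sides. The gap between each stool and the table is 70 mm.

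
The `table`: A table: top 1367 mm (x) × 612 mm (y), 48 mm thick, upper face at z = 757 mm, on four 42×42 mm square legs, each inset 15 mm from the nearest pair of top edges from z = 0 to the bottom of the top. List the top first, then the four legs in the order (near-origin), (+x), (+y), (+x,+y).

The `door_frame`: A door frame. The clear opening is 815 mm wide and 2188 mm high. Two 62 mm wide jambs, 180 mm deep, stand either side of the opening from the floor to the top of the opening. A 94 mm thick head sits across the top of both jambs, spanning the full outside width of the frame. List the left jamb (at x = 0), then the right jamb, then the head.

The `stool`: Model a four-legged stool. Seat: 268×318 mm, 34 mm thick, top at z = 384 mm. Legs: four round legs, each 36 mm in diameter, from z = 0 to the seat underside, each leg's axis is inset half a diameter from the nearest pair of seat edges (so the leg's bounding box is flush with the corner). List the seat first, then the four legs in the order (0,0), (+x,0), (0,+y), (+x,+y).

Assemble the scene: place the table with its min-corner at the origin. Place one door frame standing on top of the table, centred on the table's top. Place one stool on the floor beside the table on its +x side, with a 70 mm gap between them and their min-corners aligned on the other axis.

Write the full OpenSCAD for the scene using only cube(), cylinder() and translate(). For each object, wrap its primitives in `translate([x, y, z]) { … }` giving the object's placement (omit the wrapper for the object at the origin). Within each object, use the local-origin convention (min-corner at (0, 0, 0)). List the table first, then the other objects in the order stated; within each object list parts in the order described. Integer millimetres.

translate([0, 0, 709]) cube([1367, 612, 48]);
translate([15, 15, 0]) cube([42, 42, 709]);
translate([1310, 15, 0]) cube([42, 42, 709]);
translate([15, 555, 0]) cube([42, 42, 709]);
translate([1310, 555, 0]) cube([42, 42, 709]);
translate([214, 216, 757]) {
  cube([62, 180, 2188]);
  translate([877, 0, 0]) cube([62, 180, 2188]);
  translate([0, 0, 2188]) cube([939, 180, 94]);
}
translate([1437, 0, 0]) {
  translate([0, 0, 350]) cube([268, 318, 34]);
  translate([18, 18, 0]) cylinder(h = 350, r = 18);
  translate([250, 18, 0]) cylinder(h = 350, r = 18);
  translate([18, 300, 0]) cylinder(h = 350, r = 18);
  translate([250, 300, 0]) cylinder(h = 350, r = 18);
}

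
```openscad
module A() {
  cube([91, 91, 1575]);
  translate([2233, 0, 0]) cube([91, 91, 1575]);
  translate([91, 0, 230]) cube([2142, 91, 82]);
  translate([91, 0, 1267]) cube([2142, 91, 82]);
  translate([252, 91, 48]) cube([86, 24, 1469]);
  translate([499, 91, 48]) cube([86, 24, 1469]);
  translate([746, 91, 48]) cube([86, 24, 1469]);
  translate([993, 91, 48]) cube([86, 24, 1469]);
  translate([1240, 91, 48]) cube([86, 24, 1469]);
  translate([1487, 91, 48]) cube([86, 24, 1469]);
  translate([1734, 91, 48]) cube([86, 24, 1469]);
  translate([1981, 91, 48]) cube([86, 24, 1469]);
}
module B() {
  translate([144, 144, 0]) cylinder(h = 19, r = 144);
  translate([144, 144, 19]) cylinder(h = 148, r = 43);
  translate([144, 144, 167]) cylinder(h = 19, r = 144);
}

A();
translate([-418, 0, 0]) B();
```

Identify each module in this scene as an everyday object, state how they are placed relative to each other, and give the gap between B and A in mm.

A is a fence section. B is a spool. The spool is on the floor beside the fence section on its −x side. The gap between the spool and the fence section is 130 mm.

The spool's nearest face is 130 mm from the fence section's −x face.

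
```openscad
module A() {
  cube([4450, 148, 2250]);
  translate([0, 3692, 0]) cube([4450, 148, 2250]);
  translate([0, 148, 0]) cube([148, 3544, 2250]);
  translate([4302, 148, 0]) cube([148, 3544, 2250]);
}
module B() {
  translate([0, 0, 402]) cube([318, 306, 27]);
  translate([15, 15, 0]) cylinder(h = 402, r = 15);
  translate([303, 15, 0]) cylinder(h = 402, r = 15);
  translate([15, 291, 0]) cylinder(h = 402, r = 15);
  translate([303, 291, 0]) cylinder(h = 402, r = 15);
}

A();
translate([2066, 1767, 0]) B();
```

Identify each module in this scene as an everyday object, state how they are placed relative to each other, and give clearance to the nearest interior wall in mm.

A is a house frame. B is a stool. The stool sits inside the house frame, centred. The clearance to the nearest interior wall is 1619 mm.

Clearances: x = 1918, y = 1619; minimum 1619 mm.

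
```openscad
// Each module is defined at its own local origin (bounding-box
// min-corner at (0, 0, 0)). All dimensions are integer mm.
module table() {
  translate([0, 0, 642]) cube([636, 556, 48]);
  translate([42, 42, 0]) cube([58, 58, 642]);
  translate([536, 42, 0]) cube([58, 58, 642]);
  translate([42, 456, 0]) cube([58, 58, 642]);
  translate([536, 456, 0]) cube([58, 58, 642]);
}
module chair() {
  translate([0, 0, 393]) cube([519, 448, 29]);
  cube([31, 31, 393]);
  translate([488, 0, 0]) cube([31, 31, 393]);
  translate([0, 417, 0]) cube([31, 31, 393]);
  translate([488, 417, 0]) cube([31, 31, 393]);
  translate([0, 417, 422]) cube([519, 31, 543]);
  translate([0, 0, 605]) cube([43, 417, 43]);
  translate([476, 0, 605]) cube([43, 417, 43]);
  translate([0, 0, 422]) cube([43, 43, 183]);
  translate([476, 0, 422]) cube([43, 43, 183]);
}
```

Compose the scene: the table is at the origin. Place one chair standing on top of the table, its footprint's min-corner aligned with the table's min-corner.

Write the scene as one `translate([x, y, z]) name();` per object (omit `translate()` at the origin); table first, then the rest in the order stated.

table();
translate([0, 0, 690]) chair();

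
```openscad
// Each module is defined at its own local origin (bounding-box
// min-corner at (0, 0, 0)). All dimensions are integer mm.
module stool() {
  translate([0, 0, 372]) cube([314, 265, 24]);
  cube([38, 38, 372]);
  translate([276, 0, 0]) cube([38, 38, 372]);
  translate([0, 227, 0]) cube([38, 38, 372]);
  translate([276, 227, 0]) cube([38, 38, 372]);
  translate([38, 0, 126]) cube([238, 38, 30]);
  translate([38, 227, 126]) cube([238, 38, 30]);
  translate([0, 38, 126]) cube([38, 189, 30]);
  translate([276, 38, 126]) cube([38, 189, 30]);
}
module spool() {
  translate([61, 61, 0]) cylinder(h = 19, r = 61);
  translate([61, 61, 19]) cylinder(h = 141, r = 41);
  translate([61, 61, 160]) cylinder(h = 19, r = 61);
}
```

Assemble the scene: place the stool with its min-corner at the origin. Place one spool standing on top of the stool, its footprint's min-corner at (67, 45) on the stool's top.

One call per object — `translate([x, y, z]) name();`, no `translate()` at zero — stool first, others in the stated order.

stool();
translate([67, 45, 396]) spool();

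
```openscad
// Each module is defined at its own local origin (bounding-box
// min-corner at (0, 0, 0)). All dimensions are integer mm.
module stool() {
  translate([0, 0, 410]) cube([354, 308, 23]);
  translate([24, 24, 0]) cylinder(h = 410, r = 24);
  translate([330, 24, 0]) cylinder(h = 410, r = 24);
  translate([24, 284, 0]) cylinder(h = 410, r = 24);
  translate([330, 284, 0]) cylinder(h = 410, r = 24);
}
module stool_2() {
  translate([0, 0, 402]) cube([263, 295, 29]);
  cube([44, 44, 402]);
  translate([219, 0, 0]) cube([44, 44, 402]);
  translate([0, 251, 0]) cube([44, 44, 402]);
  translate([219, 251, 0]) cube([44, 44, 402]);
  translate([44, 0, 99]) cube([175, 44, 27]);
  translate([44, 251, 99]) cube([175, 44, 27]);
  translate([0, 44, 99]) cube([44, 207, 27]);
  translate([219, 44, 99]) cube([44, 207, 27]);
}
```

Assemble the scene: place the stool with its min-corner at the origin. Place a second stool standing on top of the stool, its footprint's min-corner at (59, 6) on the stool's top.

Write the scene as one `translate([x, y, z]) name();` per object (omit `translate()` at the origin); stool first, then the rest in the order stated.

stool();
translate([59, 6, 433]) stool_2();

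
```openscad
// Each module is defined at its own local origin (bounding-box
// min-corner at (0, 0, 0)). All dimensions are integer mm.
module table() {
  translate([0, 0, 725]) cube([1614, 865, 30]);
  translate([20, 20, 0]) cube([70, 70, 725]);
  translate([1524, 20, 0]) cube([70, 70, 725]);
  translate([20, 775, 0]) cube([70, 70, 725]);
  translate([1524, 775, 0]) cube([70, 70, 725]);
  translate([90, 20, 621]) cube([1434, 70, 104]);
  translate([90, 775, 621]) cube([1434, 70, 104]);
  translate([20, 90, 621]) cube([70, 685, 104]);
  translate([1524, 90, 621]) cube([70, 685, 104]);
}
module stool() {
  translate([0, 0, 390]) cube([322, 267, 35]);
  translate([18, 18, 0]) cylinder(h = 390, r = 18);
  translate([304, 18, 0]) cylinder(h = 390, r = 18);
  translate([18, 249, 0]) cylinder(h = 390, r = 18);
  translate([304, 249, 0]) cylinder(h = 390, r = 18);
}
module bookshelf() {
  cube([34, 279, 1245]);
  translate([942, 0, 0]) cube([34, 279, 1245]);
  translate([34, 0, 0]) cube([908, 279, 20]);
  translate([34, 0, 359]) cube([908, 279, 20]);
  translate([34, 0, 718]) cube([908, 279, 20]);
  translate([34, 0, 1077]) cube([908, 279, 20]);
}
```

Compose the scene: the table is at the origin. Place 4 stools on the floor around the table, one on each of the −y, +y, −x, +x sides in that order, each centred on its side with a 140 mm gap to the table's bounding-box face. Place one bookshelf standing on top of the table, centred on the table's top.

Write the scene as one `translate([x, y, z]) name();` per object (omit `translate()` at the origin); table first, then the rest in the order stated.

table();
translate([646, -407, 0]) stool();
translate([646, 1005, 0]) stool();
translate([-462, 299, 0]) stool();
translate([1754, 299, 0]) stool();
translate([319, 293, 755]) bookshelf();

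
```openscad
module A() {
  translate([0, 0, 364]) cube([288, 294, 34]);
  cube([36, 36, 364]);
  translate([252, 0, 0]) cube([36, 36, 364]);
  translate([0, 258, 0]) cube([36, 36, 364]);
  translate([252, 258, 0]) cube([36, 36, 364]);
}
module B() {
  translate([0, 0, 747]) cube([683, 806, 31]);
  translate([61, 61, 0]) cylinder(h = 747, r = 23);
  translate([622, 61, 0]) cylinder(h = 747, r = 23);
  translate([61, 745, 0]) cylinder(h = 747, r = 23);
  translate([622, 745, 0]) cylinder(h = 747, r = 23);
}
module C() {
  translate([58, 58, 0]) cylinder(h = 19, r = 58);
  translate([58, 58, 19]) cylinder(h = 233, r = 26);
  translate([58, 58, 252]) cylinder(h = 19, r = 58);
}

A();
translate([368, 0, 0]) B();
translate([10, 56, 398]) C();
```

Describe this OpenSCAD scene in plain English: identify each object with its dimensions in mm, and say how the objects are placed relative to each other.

A is a simple wooden stool: a rectangular seat 288 mm (x) by 294 mm (y), 34 mm thick, top face at z = 398 mm, on four square legs, each 36×36 mm in cross-section. The legs rest on z = 0, each flush with a corner of the seat.

B is a table: top 683 mm (x) × 806 mm (y), 31 mm thick, upper face at z = 778 mm, on four round legs of 46 mm diameter, each leg's bounding box inset 38 mm from the nearest pair of top edges, running from z = 0 to the bottom of the top.

C is a spool: two coaxial disc flanges of radius 58 mm and thickness 19 mm, joined by a core cylinder of radius 26 mm and height 233 mm. The lower flange rests on z = 0 and the three cylinders share a vertical axis.

The table is on the floor beside the stool on its +x side. The spool is on top of the stool.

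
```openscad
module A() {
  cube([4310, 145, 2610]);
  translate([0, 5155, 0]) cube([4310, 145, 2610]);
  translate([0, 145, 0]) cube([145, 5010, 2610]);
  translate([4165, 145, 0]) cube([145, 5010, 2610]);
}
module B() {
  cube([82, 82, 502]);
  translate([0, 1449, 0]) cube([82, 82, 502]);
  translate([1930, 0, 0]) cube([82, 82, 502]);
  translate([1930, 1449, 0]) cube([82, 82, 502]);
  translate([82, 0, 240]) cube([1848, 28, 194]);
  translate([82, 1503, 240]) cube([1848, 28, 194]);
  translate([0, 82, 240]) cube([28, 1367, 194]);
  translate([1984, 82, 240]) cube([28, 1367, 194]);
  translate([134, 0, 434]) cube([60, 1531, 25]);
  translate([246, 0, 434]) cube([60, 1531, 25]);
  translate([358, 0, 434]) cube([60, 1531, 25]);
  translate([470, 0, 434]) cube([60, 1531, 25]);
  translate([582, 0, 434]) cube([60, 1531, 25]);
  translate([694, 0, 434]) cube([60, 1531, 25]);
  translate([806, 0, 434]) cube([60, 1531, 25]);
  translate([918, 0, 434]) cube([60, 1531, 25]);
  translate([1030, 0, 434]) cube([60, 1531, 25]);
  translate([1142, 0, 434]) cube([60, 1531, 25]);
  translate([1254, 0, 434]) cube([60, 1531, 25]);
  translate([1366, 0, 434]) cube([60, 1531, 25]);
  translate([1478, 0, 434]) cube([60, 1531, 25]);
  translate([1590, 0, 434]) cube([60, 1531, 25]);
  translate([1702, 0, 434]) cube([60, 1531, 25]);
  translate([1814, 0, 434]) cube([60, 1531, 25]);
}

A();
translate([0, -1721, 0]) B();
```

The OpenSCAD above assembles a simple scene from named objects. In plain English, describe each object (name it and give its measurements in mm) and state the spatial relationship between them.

A is the wall frame of a small rectangular building: four walls, each 2610 mm tall and 145 mm thick, enclosing a footprint 4310 mm (x) by 5300 mm (y) outside-to-outside, with no floor or roof. The front and back walls (the −y and +y sides) span the full width; the two side walls fit between them.

B is a bed frame 2012 mm long (x) by 1531 mm wide (y). Four 82×82 mm corner posts, 502 mm tall, at the corners of the footprint. Four rails of 28 mm thickness and 194 mm height run between adjacent posts with their undersides at z = 240 mm, their outer faces flush with the outside of the frame (the two x-running rails run between the posts' inner faces; the two y-running rails run between the posts' inner faces). 16 slats, each 60 mm wide (x) and 25 mm thick, lie across the top of the two x-running rails, running the full 1531 mm width of the frame in y; the slats are evenly spaced along x between the inner faces of the end posts with equal gaps (rounded down to the nearest mm) at the −x end and between each pair — any rounding remainder accumulates at the +x end.

The bed frame is on the floor beside the house frame on its −y side.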